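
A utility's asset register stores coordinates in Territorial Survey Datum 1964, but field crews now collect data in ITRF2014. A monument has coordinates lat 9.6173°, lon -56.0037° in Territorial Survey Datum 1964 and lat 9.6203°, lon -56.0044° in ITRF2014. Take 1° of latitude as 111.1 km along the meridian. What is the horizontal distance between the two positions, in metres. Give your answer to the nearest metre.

342 m

Δφ = 9.6203° − 9.6173° = +0.0030°; Δλ = -56.0044° − -56.0037° = -0.0007°.
ΔN = Δφ × 111100 = 333.3 m; ΔE = Δλ × 111100 × cos(9.6173°) = -0.0007 × 111100 × 0.985946 = -76.7 m.
Distance = √(ΔE² + ΔN²) = √((-76.7)² + 333.3²) = 342.0 m.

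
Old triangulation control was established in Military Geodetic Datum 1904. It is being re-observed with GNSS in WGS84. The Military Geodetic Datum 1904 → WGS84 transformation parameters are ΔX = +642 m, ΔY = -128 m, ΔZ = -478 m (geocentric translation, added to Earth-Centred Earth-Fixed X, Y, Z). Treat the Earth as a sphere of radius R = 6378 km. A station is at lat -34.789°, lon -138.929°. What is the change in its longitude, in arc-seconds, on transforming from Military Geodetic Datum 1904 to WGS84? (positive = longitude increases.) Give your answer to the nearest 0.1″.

sin φ = -0.570556, cos φ = 0.821259, sin λ = -0.656994, cos λ = -0.753896.
East component: ΔE = −sin λ·ΔX + cos λ·ΔY = −(-0.656994)(642) + (-0.753896)(-128) = 518.29 m.
1° of latitude spans πR/180 = 111317 m; at latitude φ, 1° of longitude spans that × cos φ = 91420.1 m, so Δλ = 518.29 / 91420.1 × 3600 = 20.409″.

Δλ = 20.4″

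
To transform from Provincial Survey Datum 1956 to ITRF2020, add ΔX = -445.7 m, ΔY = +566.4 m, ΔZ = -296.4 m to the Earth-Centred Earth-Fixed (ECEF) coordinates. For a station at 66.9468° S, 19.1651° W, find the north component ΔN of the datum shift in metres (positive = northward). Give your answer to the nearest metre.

At φ = -66.9468°, λ = -19.1651°: sin φ = -0.920142, cos φ = 0.391586, sin λ = -0.328291, cos λ = 0.944577.
ΔN = −sin φ cos λ·ΔX − sin φ sin λ·ΔY + cos φ·ΔZ = −(-0.920142)(0.944577)(-445.7) − (-0.920142)(-0.328291)(566.4) + (0.391586)(-296.4) = -674.54 m.

ΔN = -675 m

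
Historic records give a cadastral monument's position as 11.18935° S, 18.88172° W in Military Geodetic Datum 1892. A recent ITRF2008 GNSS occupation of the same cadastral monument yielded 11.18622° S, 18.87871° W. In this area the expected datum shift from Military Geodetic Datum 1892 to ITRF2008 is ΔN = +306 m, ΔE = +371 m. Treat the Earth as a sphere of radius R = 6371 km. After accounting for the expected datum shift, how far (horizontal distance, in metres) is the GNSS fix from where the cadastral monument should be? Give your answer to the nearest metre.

60 m

Observed coordinate differences: Δφ = +0.00313°, Δλ = +0.00301°.
Converting to metres (1° lat = 111195 m, cos φ = 0.980991): observed ΔN = 348.0 m, observed ΔE = 328.3 m.
Subtracting the expected shift leaves a residual of 348.0 − (306) = 42.0 m north and 328.3 − (371) = -42.7 m east.
Residual distance = √(42.0² + (-42.7)²) = 59.9 m.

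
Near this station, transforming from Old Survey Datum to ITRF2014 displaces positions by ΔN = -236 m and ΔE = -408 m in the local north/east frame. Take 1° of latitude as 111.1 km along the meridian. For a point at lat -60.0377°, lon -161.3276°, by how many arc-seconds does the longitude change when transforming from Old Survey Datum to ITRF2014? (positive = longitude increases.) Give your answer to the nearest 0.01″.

Δλ = -26.47″

At latitude -60.0377°, cos φ = 0.499430.
1° of longitude at this latitude = 111.1 × cos φ = 55.49 km, so Δλ = -408.0 / 55486.7 = -0.0073531° = -26.471″.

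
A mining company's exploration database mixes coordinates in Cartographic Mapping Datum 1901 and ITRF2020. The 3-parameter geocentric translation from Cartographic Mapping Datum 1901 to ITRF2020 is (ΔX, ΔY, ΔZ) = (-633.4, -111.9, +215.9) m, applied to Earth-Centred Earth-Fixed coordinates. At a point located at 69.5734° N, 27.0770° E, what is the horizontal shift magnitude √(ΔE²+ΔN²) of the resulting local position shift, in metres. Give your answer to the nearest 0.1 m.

678.4 m

The local east axis at (φ, λ) is (−sin λ, cos λ, 0), so ΔE = −sin(27.0770°)·(-633.4) + cos(27.0770°)·(-111.9) = 188.68 m.
The local north axis is (−sin φ cos λ, −sin φ sin λ, cos φ), giving ΔN = 528.514 + 47.733 + 75.351 = 651.60 m.
Horizontal magnitude = √(ΔE² + ΔN²) = √(188.68² + 651.60²) = 678.36 m.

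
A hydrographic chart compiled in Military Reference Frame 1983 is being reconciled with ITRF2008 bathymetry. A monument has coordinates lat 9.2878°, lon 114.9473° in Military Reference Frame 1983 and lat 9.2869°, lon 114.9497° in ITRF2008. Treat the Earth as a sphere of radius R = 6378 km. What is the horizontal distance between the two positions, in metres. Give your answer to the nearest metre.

Δφ = 9.2869° − 9.2878° = -0.0009°; Δλ = 114.9497° − 114.9473° = +0.0024°.
1° along a meridian = πR/180 = 111317 m.
ΔN = Δφ × 111317 = -100.2 m; ΔE = Δλ × 111317 × cos(9.2878°) = +0.0024 × 111317 × 0.986890 = 263.7 m.
Distance = √(ΔE² + ΔN²) = √(263.7² + (-100.2)²) = 282.1 m.

282 m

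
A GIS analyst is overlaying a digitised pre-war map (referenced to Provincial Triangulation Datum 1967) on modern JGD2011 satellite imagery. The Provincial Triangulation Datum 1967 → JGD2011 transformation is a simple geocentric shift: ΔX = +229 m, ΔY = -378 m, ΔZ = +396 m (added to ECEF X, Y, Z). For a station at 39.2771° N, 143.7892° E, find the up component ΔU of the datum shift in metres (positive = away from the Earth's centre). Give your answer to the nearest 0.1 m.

ΔU = -65.2 m

The local up (radial) axis is (cos φ cos λ, cos φ sin λ, sin φ), giving ΔU = -143.028 − 172.860 + 250.696 = -65.19 m.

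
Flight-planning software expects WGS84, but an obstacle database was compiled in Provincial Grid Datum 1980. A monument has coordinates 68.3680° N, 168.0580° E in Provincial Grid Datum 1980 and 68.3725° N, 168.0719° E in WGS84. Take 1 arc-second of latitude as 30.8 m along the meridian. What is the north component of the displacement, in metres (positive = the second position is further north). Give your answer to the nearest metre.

ΔN = 499 m

Δφ = 68.3725° − 68.3680° = +0.0045°; Δλ = 168.0719° − 168.0580° = +0.0139°.
1° of latitude = 3600 × 30.80 = 110880 m.
ΔN = Δφ × 110880 = 499.0 m; ΔE = Δλ × 110880 × cos(68.3680°) = +0.0139 × 110880 × 0.368644 = 568.2 m.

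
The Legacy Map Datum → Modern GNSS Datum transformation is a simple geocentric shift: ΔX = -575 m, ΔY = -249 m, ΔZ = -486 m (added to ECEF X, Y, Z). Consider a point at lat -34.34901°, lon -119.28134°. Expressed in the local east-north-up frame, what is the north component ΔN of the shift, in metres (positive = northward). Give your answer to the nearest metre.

At φ = -34.34901°, λ = -119.28134°: sin φ = -0.564232, cos φ = 0.825616, sin λ = -0.872229, cos λ = -0.489098.
ΔN = −sin φ cos λ·ΔX − sin φ sin λ·ΔY + cos φ·ΔZ = −(-0.564232)(-0.489098)(-575) − (-0.564232)(-0.872229)(-249) + (0.825616)(-486) = -120.03 m.

ΔN = -120 m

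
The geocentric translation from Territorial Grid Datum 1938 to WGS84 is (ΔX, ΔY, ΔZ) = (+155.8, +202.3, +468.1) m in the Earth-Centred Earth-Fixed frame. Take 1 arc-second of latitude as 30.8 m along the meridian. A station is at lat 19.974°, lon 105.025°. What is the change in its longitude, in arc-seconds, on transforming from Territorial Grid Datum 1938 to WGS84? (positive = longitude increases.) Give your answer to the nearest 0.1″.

Δλ = -7.0″

sin φ = 0.341594, cos φ = 0.939848, sin λ = 0.965813, cos λ = -0.259240.
East component: ΔE = −sin λ·ΔX + cos λ·ΔY = −(0.965813)(155.8) + (-0.259240)(202.3) = -202.92 m.
1° of latitude spans 3600 × 30.80 = 110880 m; at latitude φ, 1° of longitude spans that × cos φ = 104210.3 m, so Δλ = -202.92 / 104210.3 × 3600 = -7.010″.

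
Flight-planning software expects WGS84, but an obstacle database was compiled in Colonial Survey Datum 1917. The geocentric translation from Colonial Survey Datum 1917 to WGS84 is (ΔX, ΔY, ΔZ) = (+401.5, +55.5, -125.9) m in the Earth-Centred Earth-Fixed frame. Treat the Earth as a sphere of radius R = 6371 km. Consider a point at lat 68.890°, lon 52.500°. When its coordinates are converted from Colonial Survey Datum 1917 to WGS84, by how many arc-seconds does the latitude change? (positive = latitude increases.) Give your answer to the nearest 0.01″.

sin φ = 0.932891, cos φ = 0.360160, sin λ = 0.793353, cos λ = 0.608761.
North component: ΔN = −sin φ cos λ·ΔX − sin φ sin λ·ΔY + cos φ·ΔZ = −(0.932891)(0.608761)(401.5) − (0.932891)(0.793353)(55.5) + (0.360160)(-125.9) = -314.44 m.
1° of latitude spans πR/180 = 111195 m, so Δφ = -314.44 / 111195 × 3600 = -10.180″.

Δφ = -10.18″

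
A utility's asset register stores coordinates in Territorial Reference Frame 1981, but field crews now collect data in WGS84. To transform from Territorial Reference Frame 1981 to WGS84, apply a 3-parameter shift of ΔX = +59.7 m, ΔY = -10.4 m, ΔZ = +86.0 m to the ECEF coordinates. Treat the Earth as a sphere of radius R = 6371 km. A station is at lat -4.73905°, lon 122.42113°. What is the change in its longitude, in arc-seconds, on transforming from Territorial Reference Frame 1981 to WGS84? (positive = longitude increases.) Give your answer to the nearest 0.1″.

Δλ = -1.5″

sin φ = -0.082618, cos φ = 0.996581, sin λ = 0.844130, cos λ = -0.536138.
East component: ΔE = −sin λ·ΔX + cos λ·ΔY = −(0.844130)(59.7) + (-0.536138)(-10.4) = -44.82 m.
1° of latitude spans πR/180 = 111195 m; at latitude φ, 1° of longitude spans that × cos φ = 110814.8 m, so Δλ = -44.82 / 110814.8 × 3600 = -1.456″.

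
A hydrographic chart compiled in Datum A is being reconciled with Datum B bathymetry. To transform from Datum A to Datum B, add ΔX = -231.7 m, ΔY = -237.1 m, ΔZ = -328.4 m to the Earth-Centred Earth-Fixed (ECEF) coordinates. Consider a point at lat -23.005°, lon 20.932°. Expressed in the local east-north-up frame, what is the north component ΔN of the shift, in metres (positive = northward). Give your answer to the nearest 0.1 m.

ΔN = -420.0 m

At φ = -23.005°, λ = 20.932°: sin φ = -0.390811, cos φ = 0.920471, sin λ = 0.357260, cos λ = 0.934005.
ΔN = −sin φ cos λ·ΔX − sin φ sin λ·ΔY + cos φ·ΔZ = −(-0.390811)(0.934005)(-231.7) − (-0.390811)(0.357260)(-237.1) + (0.920471)(-328.4) = -419.96 m.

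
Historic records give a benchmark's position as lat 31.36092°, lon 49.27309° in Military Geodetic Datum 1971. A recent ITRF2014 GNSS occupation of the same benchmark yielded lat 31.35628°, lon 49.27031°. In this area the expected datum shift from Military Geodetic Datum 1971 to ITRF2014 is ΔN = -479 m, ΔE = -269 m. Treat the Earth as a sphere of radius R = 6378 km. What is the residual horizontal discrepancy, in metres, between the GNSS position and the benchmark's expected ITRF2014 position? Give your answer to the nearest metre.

38 m

Observed coordinate differences: Δφ = -0.00464°, Δλ = -0.00278°.
Converting to metres (1° lat = 111317 m, cos φ = 0.853906): observed ΔN = -516.5 m, observed ΔE = -264.3 m.
Subtracting the expected shift leaves a residual of -516.5 − (-479) = -37.5 m north and -264.3 − (-269) = 4.7 m east.
Residual distance = √((-37.5)² + 4.7²) = 37.8 m.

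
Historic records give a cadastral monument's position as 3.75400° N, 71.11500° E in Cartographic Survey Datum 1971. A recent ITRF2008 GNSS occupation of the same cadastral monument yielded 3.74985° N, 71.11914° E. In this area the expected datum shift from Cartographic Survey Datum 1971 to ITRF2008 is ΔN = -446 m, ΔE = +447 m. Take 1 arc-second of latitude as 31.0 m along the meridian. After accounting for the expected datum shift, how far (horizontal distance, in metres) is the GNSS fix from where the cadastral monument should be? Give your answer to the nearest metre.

Observed coordinate differences: Δφ = -0.00415°, Δλ = +0.00414°.
Converting to metres (1° lat = 111600 m, cos φ = 0.997854): observed ΔN = -463.1 m, observed ΔE = 461.0 m.
Subtracting the expected shift leaves a residual of -463.1 − (-446) = -17.1 m north and 461.0 − (447) = 14.0 m east.
Residual distance = √((-17.1)² + 14.0²) = 22.2 m.

22 m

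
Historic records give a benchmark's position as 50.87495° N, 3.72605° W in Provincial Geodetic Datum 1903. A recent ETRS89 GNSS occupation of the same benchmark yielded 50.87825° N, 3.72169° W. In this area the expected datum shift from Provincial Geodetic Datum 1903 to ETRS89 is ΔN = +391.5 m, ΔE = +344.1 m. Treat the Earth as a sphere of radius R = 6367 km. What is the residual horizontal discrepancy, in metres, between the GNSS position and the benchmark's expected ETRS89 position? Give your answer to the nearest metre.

Observed coordinate differences: Δφ = +0.00330°, Δλ = +0.00436°.
Converting to metres (1° lat = 111125 m, cos φ = 0.631015): observed ΔN = 366.7 m, observed ΔE = 305.7 m.
Subtracting the expected shift leaves a residual of 366.7 − (391.5) = -24.8 m north and 305.7 − (344.1) = -38.4 m east.
Residual distance = √((-24.8)² + (-38.4)²) = 45.7 m.

46 m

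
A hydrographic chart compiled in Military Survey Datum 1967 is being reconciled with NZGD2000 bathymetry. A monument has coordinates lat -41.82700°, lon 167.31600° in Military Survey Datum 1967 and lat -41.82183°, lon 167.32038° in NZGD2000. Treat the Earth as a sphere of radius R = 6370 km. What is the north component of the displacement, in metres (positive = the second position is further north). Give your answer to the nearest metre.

Δφ = -41.82183° − -41.82700° = +0.00517°; Δλ = 167.32038° − 167.31600° = +0.00438°.
1° along a meridian = πR/180 = 111177 m.
ΔN = Δφ × 111177 = 574.8 m; ΔE = Δλ × 111177 × cos(-41.82700°) = +0.00438 × 111177 × 0.745162 = 362.9 m.

ΔN = 575 m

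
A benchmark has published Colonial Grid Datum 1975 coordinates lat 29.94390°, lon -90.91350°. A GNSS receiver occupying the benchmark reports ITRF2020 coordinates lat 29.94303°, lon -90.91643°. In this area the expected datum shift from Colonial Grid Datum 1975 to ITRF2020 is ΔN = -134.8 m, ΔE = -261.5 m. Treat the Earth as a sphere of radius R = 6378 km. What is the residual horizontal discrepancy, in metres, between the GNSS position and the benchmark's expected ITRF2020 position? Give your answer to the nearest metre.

Observed coordinate differences: Δφ = -0.00087°, Δλ = -0.00293°.
Converting to metres (1° lat = 111317 m, cos φ = 0.866515): observed ΔN = -96.8 m, observed ΔE = -282.6 m.
Subtracting the expected shift leaves a residual of -96.8 − (-134.8) = 38.0 m north and -282.6 − (-261.5) = -21.1 m east.
Residual distance = √(38.0² + (-21.1)²) = 43.4 m.

43 m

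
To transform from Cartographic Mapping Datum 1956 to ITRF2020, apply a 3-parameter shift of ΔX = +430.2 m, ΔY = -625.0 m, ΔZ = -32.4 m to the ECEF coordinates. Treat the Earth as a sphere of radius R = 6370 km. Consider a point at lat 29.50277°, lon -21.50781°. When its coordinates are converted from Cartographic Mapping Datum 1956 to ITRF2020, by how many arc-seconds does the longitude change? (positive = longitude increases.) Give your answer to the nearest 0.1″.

Δλ = -15.8″

sin φ = 0.492466, cos φ = 0.870332, sin λ = -0.366628, cos λ = 0.930368.
East component: ΔE = −sin λ·ΔX + cos λ·ΔY = −(-0.366628)(430.2) + (0.930368)(-625.0) = -423.76 m.
1° of latitude spans πR/180 = 111177 m; at latitude φ, 1° of longitude spans that × cos φ = 96761.3 m, so Δλ = -423.76 / 96761.3 × 3600 = -15.766″.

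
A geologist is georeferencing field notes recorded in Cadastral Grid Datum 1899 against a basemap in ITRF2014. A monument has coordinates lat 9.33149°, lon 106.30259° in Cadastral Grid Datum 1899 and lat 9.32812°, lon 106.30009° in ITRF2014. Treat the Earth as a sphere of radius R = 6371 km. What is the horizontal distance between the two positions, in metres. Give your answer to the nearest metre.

464 m

Δφ = 9.32812° − 9.33149° = -0.00337°; Δλ = 106.30009° − 106.30259° = -0.00250°.
1° along a meridian = πR/180 = 111195 m.
ΔN = Δφ × 111195 = -374.7 m; ΔE = Δλ × 111195 × cos(9.33149°) = -0.00250 × 111195 × 0.986767 = -274.3 m.
Distance = √(ΔE² + ΔN²) = √((-274.3)² + (-374.7)²) = 464.4 m.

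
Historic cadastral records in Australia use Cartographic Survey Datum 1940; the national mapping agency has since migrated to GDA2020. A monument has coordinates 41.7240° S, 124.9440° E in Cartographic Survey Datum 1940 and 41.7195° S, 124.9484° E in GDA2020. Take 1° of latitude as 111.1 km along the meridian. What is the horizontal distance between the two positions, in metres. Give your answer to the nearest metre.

Δφ = -41.7195° − -41.7240° = +0.0045°; Δλ = 124.9484° − 124.9440° = +0.0044°.
ΔN = Δφ × 111100 = 500.0 m; ΔE = Δλ × 111100 × cos(-41.7240°) = +0.0044 × 111100 × 0.746359 = 364.9 m.
Distance = √(ΔE² + ΔN²) = √(364.9² + 500.0²) = 618.9 m.

619 m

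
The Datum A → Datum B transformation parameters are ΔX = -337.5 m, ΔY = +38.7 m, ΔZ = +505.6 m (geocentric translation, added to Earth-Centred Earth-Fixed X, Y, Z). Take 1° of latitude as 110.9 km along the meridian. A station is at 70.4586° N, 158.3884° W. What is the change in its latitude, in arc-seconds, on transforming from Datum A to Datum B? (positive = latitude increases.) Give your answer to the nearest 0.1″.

Δφ = -3.7″

sin φ = 0.942400, cos φ = 0.334488, sin λ = -0.368313, cos λ = -0.929702.
North component: ΔN = −sin φ cos λ·ΔX − sin φ sin λ·ΔY + cos φ·ΔZ = −(0.942400)(-0.929702)(-337.5) − (0.942400)(-0.368313)(38.7) + (0.334488)(505.6) = -113.15 m.
1° of latitude spans 110900 m, so Δφ = -113.15 / 110900 × 3600 = -3.673″.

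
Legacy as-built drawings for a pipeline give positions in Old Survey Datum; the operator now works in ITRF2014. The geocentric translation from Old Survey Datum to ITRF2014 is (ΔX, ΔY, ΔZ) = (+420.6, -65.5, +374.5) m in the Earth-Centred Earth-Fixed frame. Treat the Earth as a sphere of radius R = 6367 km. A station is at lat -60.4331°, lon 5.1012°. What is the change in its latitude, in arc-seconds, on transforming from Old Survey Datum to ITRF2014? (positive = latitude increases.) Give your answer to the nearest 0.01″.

sin φ = -0.869780, cos φ = 0.493439, sin λ = 0.088915, cos λ = 0.996039.
North component: ΔN = −sin φ cos λ·ΔX − sin φ sin λ·ΔY + cos φ·ΔZ = −(-0.869780)(0.996039)(420.6) − (-0.869780)(0.088915)(-65.5) + (0.493439)(374.5) = 544.11 m.
1° of latitude spans πR/180 = 111125 m, so Δφ = 544.11 / 111125 × 3600 = 17.627″.

Δφ = 17.63″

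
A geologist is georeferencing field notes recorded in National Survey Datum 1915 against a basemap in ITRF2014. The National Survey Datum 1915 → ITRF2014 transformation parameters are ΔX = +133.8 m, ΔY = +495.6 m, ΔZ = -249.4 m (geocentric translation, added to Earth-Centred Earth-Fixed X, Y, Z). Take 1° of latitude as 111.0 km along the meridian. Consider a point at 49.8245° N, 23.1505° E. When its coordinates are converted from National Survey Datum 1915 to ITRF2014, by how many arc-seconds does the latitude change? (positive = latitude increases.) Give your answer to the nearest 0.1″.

Δφ = -13.1″

sin φ = 0.764072, cos φ = 0.645131, sin λ = 0.393148, cos λ = 0.919475.
North component: ΔN = −sin φ cos λ·ΔX − sin φ sin λ·ΔY + cos φ·ΔZ = −(0.764072)(0.919475)(133.8) − (0.764072)(0.393148)(495.6) + (0.645131)(-249.4) = -403.77 m.
1° of latitude spans 111000 m, so Δφ = -403.77 / 111000 × 3600 = -13.095″.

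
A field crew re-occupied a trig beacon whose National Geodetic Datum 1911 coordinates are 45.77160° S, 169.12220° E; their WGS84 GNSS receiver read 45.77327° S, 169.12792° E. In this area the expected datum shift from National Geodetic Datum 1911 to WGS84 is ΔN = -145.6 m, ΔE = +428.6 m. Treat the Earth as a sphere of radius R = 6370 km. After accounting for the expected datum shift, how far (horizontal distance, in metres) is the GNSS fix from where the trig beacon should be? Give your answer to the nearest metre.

Observed coordinate differences: Δφ = -0.00167°, Δλ = +0.00572°.
Converting to metres (1° lat = 111177 m, cos φ = 0.697520): observed ΔN = -185.7 m, observed ΔE = 443.6 m.
Subtracting the expected shift leaves a residual of -185.7 − (-145.6) = -40.1 m north and 443.6 − (428.6) = 15.0 m east.
Residual distance = √((-40.1)² + 15.0²) = 42.8 m.

43 m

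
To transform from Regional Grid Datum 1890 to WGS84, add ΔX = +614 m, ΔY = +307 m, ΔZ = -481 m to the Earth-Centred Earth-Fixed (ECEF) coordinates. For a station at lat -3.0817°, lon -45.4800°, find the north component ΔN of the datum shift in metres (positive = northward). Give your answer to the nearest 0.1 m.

The local north axis is (−sin φ cos λ, −sin φ sin λ, cos φ), giving ΔN = 23.144 − 11.768 − 480.304 = -468.93 m.

ΔN = -468.9 m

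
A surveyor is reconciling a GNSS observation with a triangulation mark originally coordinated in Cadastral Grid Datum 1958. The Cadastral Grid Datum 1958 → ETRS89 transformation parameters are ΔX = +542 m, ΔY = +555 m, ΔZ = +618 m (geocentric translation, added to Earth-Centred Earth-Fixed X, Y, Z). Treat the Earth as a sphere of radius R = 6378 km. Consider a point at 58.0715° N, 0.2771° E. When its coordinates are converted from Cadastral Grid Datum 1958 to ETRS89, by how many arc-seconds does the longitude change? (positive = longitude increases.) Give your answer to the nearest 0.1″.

Δλ = 33.8″

sin φ = 0.848709, cos φ = 0.528861, sin λ = 0.004836, cos λ = 0.999988.
East component: ΔE = −sin λ·ΔX + cos λ·ΔY = −(0.004836)(542) + (0.999988)(555) = 552.37 m.
1° of latitude spans πR/180 = 111317 m; at latitude φ, 1° of longitude spans that × cos φ = 58871.2 m, so Δλ = 552.37 / 58871.2 × 3600 = 33.778″.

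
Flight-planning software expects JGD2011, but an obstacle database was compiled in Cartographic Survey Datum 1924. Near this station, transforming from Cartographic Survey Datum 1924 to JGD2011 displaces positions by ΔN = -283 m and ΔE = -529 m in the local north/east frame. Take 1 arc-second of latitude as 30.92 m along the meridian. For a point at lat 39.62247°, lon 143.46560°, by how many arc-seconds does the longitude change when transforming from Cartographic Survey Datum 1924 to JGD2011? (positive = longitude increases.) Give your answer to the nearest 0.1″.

At latitude 39.62247°, cos φ = 0.770263.
1″ of longitude at this latitude = 30.92 × cos φ = 23.8165 m, so Δλ = -529.0 / 23.8165 = -22.211″.

Δλ = -22.2″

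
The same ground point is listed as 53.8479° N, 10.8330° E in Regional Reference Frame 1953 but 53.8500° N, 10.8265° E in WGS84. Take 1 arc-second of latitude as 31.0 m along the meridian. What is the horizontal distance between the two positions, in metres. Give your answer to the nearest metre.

488 m

Δφ = 53.8500° − 53.8479° = +0.0021°; Δλ = 10.8265° − 10.8330° = -0.0065°.
1° of latitude = 3600 × 31.00 = 111600 m.
ΔN = Δφ × 111600 = 234.4 m; ΔE = Δλ × 111600 × cos(53.8479°) = -0.0065 × 111600 × 0.589931 = -427.9 m.
Distance = √(ΔE² + ΔN²) = √((-427.9)² + 234.4²) = 487.9 m.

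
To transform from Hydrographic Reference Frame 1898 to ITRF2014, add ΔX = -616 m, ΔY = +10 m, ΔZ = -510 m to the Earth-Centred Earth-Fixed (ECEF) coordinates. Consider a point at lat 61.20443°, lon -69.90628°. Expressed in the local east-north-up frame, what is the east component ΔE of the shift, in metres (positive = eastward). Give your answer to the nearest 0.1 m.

At φ = 61.20443°, λ = -69.90628°: sin φ = 0.876344, cos φ = 0.481686, sin λ = -0.939132, cos λ = 0.343557.
ΔE = −sin λ·ΔX + cos λ·ΔY = −(-0.939132)·(-616) + (0.343557)·(10) = -575.07 m.

ΔE = -575.1 m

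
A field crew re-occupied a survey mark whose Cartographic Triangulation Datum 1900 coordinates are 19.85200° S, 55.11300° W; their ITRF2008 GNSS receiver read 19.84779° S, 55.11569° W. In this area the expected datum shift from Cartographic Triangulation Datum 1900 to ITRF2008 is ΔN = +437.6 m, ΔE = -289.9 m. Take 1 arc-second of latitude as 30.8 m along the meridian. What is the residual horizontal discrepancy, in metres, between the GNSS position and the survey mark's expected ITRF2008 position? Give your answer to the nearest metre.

31 m

Observed coordinate differences: Δφ = +0.00421°, Δλ = -0.00269°.
Converting to metres (1° lat = 110880 m, cos φ = 0.940573): observed ΔN = 466.8 m, observed ΔE = -280.5 m.
Subtracting the expected shift leaves a residual of 466.8 − (437.6) = 29.2 m north and -280.5 − (-289.9) = 9.4 m east.
Residual distance = √(29.2² + 9.4²) = 30.7 m.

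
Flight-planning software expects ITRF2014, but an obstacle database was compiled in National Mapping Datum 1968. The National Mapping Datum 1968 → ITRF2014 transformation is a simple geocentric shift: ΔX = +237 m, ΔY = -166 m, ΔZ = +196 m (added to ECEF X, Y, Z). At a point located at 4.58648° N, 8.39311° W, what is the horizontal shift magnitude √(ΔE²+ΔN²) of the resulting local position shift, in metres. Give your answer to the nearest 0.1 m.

217.5 m

The local east axis at (φ, λ) is (−sin λ, cos λ, 0), so ΔE = −sin(-8.39311°)·237 + cos(-8.39311°)·(-166) = -129.63 m.
The local north axis is (−sin φ cos λ, −sin φ sin λ, cos φ), giving ΔN = -18.748 − 1.938 + 195.372 = 174.69 m.
Horizontal magnitude = √(ΔE² + ΔN²) = √((-129.63)² + 174.69²) = 217.53 m.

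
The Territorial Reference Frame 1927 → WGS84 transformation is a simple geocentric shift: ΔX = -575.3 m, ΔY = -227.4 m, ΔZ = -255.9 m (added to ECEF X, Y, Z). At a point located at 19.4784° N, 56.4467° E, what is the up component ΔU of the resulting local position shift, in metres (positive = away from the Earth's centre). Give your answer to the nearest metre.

ΔU = -564 m

At φ = 19.4784°, λ = 56.4467°: sin φ = 0.333451, cos φ = 0.942767, sin λ = 0.833372, cos λ = 0.552712.
ΔU = cos φ cos λ·ΔX + cos φ sin λ·ΔY + sin φ·ΔZ = (0.942767)(0.552712)(-575.3) + (0.942767)(0.833372)(-227.4) + (0.333451)(-255.9) = -563.77 m.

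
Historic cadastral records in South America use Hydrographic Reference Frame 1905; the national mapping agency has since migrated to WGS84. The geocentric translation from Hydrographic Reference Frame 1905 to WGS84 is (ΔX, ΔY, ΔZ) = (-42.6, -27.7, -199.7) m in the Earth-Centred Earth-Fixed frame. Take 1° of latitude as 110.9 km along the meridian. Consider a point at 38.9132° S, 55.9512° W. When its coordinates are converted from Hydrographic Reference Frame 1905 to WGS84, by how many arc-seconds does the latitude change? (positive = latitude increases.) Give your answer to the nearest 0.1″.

sin φ = -0.628142, cos φ = 0.778098, sin λ = -0.828561, cos λ = 0.559899.
North component: ΔN = −sin φ cos λ·ΔX − sin φ sin λ·ΔY + cos φ·ΔZ = −(-0.628142)(0.559899)(-42.6) − (-0.628142)(-0.828561)(-27.7) + (0.778098)(-199.7) = -155.95 m.
1° of latitude spans 110900 m, so Δφ = -155.95 / 110900 × 3600 = -5.062″.

Δφ = -5.1″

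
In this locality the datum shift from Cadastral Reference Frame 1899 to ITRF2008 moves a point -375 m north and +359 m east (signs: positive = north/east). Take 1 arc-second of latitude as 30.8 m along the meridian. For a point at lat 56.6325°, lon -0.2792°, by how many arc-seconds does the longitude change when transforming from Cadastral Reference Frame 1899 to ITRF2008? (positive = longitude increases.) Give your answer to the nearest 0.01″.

At latitude 56.6325°, cos φ = 0.550007.
1″ of longitude at this latitude = 30.80 × cos φ = 16.9402 m, so Δλ = 359.0 / 16.9402 = 21.192″.

Δλ = 21.19″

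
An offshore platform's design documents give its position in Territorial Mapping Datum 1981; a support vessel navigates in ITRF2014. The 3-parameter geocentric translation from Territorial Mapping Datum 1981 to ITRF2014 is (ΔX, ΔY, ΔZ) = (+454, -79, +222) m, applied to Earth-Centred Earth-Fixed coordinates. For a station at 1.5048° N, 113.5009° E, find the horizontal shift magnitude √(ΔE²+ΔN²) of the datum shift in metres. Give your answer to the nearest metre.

448 m

The local east axis at (φ, λ) is (−sin λ, cos λ, 0), so ΔE = −sin(113.5009°)·454 + cos(113.5009°)·(-79) = -384.84 m.
The local north axis is (−sin φ cos λ, −sin φ sin λ, cos φ), giving ΔN = 4.754 + 1.903 + 221.923 = 228.58 m.
Horizontal magnitude = √(ΔE² + ΔN²) = √((-384.84)² + 228.58²) = 447.61 m.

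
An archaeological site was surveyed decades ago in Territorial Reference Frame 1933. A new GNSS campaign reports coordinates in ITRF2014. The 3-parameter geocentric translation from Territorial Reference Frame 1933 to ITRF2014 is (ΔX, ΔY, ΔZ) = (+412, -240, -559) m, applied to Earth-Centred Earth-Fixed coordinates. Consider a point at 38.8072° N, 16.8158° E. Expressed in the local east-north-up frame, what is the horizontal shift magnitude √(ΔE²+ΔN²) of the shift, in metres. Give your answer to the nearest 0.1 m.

728.3 m

At φ = 38.8072°, λ = 16.8158°: sin φ = 0.626702, cos φ = 0.779259, sin λ = 0.289296, cos λ = 0.957240.
ΔE = −sin λ·ΔX + cos λ·ΔY = −(0.289296)·(412) + (0.957240)·(-240) = -348.93 m.
ΔN = −sin φ cos λ·ΔX − sin φ sin λ·ΔY + cos φ·ΔZ = −(0.626702)(0.957240)(412) − (0.626702)(0.289296)(-240) + (0.779259)(-559) = -639.25 m.
Horizontal magnitude = √(ΔE² + ΔN²) = √((-348.93)² + (-639.25)²) = 728.28 m.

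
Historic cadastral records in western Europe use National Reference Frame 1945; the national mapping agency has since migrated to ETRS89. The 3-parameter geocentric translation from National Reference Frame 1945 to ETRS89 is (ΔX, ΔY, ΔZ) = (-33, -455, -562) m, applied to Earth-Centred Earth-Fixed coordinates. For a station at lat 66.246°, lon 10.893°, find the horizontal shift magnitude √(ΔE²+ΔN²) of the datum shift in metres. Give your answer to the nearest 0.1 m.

456.1 m

At φ = 66.246°, λ = 10.893°: sin φ = 0.915283, cos φ = 0.402811, sin λ = 0.188975, cos λ = 0.981982.
ΔE = −sin λ·ΔX + cos λ·ΔY = −(0.188975)·(-33) + (0.981982)·(-455) = -440.57 m.
ΔN = −sin φ cos λ·ΔX − sin φ sin λ·ΔY + cos φ·ΔZ = −(0.915283)(0.981982)(-33) − (0.915283)(0.188975)(-455) + (0.402811)(-562) = -118.02 m.
Horizontal magnitude = √(ΔE² + ΔN²) = √((-440.57)² + (-118.02)²) = 456.10 m.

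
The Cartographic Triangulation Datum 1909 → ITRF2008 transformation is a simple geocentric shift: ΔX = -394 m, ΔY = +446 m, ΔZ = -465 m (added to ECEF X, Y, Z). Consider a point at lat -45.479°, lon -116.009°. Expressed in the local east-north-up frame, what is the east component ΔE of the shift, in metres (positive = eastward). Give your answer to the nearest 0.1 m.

At φ = -45.479°, λ = -116.009°: sin φ = -0.712994, cos φ = 0.701171, sin λ = -0.898725, cos λ = -0.438512.
ΔE = −sin λ·ΔX + cos λ·ΔY = −(-0.898725)·(-394) + (-0.438512)·(446) = -549.67 m.

ΔE = -549.7 m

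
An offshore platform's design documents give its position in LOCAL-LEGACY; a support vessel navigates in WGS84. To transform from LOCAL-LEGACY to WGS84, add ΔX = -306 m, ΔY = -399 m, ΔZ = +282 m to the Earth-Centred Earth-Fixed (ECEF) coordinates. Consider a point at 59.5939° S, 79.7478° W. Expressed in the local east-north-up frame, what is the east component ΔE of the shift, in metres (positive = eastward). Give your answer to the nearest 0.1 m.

ΔE = -372.1 m

The local east axis at (φ, λ) is (−sin λ, cos λ, 0), so ΔE = −sin(-79.7478°)·(-306) + cos(-79.7478°)·(-399) = -372.13 m.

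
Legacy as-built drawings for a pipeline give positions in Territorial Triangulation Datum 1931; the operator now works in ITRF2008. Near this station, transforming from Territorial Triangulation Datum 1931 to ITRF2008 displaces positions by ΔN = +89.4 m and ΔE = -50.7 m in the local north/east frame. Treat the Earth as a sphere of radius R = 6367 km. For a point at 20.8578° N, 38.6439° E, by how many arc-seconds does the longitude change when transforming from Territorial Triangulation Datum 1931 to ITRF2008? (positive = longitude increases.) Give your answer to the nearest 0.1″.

Δλ = -1.8″

At latitude 20.8578°, cos φ = 0.934467.
One radian of longitude at latitude φ spans R cos φ, so Δλ = ΔE / (R cos φ) = -50.7 / (6367000 × 0.934467) = -8.5214e-06 rad = -1.758″.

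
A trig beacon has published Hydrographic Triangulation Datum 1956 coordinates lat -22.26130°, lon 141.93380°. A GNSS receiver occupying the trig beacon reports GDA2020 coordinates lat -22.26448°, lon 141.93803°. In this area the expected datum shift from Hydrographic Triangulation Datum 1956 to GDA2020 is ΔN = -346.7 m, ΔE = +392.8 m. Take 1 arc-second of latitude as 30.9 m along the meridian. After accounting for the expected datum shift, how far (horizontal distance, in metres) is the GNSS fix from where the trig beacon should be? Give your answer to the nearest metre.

Observed coordinate differences: Δφ = -0.00318°, Δλ = +0.00423°.
Converting to metres (1° lat = 111240 m, cos φ = 0.925466): observed ΔN = -353.7 m, observed ΔE = 435.5 m.
Subtracting the expected shift leaves a residual of -353.7 − (-346.7) = -7.0 m north and 435.5 − (392.8) = 42.7 m east.
Residual distance = √((-7.0)² + 42.7²) = 43.3 m.

43 m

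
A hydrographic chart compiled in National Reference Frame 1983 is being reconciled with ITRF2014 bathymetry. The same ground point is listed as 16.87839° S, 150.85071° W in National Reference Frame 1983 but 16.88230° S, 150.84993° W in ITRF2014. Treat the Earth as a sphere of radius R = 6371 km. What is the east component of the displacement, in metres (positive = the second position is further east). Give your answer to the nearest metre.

ΔE = 83 m

Δφ = -16.88230° − -16.87839° = -0.00391°; Δλ = -150.84993° − -150.85071° = +0.00078°.
1° along a meridian = πR/180 = 111195 m.
ΔN = Δφ × 111195 = -434.8 m; ΔE = Δλ × 111195 × cos(-16.87839°) = +0.00078 × 111195 × 0.956923 = 83.0 m.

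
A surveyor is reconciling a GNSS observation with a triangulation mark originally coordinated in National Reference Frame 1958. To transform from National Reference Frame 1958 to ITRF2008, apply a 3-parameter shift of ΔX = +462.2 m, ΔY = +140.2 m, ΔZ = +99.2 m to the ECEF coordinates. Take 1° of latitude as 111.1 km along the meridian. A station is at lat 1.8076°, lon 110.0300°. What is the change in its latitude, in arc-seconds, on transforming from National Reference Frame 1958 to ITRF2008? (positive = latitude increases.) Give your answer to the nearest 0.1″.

sin φ = 0.031543, cos φ = 0.999502, sin λ = 0.939513, cos λ = -0.342512.
North component: ΔN = −sin φ cos λ·ΔX − sin φ sin λ·ΔY + cos φ·ΔZ = −(0.031543)(-0.342512)(462.2) − (0.031543)(0.939513)(140.2) + (0.999502)(99.2) = 99.99 m.
1° of latitude spans 111100 m, so Δφ = 99.99 / 111100 × 3600 = 3.240″.

Δφ = 3.2″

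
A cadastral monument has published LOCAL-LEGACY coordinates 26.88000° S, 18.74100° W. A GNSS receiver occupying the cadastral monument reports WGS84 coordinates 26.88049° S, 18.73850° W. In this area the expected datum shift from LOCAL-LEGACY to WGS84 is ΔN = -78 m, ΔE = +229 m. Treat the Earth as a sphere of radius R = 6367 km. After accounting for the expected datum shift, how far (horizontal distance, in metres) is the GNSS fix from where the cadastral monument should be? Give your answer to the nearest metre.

Observed coordinate differences: Δφ = -0.00049°, Δλ = +0.00250°.
Converting to metres (1° lat = 111125 m, cos φ = 0.891955): observed ΔN = -54.5 m, observed ΔE = 247.8 m.
Subtracting the expected shift leaves a residual of -54.5 − (-78) = 23.5 m north and 247.8 − (229) = 18.8 m east.
Residual distance = √(23.5² + 18.8²) = 30.1 m.

30 m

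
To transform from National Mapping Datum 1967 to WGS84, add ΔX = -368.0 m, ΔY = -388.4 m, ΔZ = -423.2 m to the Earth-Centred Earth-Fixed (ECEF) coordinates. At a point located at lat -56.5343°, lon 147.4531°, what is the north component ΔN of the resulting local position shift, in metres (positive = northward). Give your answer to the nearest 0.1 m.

At φ = -56.5343°, λ = 147.4531°: sin φ = -0.834216, cos φ = 0.551438, sin λ = 0.537990, cos λ = -0.842951.
ΔN = −sin φ cos λ·ΔX − sin φ sin λ·ΔY + cos φ·ΔZ = −(-0.834216)(-0.842951)(-368.0) − (-0.834216)(0.537990)(-388.4) + (0.551438)(-423.2) = -148.90 m.

ΔN = -148.9 m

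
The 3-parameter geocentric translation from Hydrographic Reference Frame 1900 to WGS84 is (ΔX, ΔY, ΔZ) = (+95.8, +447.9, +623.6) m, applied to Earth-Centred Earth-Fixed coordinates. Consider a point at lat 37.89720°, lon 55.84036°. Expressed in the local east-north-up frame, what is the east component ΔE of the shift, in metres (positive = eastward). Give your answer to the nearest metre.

ΔE = 172 m

At φ = 37.89720°, λ = 55.84036°: sin φ = 0.614247, cos φ = 0.789114, sin λ = 0.827476, cos λ = 0.561501.
ΔE = −sin λ·ΔX + cos λ·ΔY = −(0.827476)·(95.8) + (0.561501)·(447.9) = 172.22 m.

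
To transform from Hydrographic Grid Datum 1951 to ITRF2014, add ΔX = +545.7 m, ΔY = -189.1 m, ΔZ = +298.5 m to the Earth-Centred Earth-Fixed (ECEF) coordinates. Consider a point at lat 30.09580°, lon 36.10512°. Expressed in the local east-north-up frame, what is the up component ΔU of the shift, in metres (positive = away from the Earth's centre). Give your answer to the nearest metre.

The local up (radial) axis is (cos φ cos λ, cos φ sin λ, sin φ), giving ΔU = 381.454 − 96.409 + 149.682 = 434.73 m.

ΔU = 435 m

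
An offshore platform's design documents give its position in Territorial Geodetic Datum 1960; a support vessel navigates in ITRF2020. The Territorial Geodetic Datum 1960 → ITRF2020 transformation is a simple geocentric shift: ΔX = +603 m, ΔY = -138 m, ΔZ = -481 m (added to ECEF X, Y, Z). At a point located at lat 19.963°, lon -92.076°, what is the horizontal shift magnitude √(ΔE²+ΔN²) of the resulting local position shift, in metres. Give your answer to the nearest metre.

782 m

At φ = 19.963°, λ = -92.076°: sin φ = 0.341413, cos φ = 0.939913, sin λ = -0.999344, cos λ = -0.036225.
ΔE = −sin λ·ΔX + cos λ·ΔY = −(-0.999344)·(603) + (-0.036225)·(-138) = 607.60 m.
ΔN = −sin φ cos λ·ΔX − sin φ sin λ·ΔY + cos φ·ΔZ = −(0.341413)(-0.036225)(603) − (0.341413)(-0.999344)(-138) + (0.939913)(-481) = -491.72 m.
Horizontal magnitude = √(ΔE² + ΔN²) = √(607.60² + (-491.72)²) = 781.65 m.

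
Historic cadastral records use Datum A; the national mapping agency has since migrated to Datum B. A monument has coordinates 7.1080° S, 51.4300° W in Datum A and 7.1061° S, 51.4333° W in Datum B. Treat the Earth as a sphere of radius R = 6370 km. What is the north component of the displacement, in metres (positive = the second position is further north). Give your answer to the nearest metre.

ΔN = 211 m

Δφ = -7.1061° − -7.1080° = +0.0019°; Δλ = -51.4333° − -51.4300° = -0.0033°.
1° along a meridian = πR/180 = 111177 m.
ΔN = Δφ × 111177 = 211.2 m; ΔE = Δλ × 111177 × cos(-7.1080°) = -0.0033 × 111177 × 0.992315 = -364.1 m.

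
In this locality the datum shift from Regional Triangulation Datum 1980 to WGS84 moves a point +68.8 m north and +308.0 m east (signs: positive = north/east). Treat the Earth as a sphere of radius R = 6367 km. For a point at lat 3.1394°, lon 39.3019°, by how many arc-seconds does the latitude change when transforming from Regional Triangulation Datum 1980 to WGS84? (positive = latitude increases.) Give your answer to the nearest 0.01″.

Δφ = 2.23″

On a sphere of radius R, 1 rad of latitude = R, so Δφ = ΔN / R = 68.8 / 6367000 = 1.0806e-05 rad = 2.229″.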